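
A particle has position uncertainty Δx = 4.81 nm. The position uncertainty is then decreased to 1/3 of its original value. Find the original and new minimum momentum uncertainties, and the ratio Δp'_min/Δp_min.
Original Δp_min = 1.096 × 10^-26 kg·m/s; new Δp'_min = 3.289 × 10^-26 kg·m/s; ratio Δp'_min/Δp_min = 3.

From the uncertainty principle ΔxΔp ≥ ℏ/2, the minimum momentum uncertainty is Δp_min = ℏ/(2Δx).

Original (Δx = 4.81 nm = 4.810e-09 m):
Δp_min = (1.055e-34 J·s)/(2 × 4.810e-09 m) = 1.096e-26 kg·m/s

When Δx → (1/3)Δx:
Δp'_min = ℏ/(2 × (1/3)Δx) = 3 × ℏ/(2Δx) = 3 × Δp_min
Δp'_min = 3 × 1.096e-26 kg·m/s = 3.289e-26 kg·m/s

Since Δp_min ∝ 1/Δx, when Δx is decreased to 1/3 of its original value, Δp_min increases to 3 times its original value.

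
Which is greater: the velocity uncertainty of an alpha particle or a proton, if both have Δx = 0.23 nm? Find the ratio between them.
The proton has the larger minimum velocity uncertainty, by a ratio of 4.0.

For both particles, Δp_min = ℏ/(2Δx) = 2.293e-25 kg·m/s (same for both).

The velocity uncertainty is Δv = Δp/m:
- alpha particle: Δv = 2.293e-25 / 6.645e-27 = 3.450e+01 m/s = 34.502 m/s
- proton: Δv = 2.293e-25 / 1.673e-27 = 1.371e+02 m/s = 137.063 m/s

Ratio: 1.371e+02 / 3.450e+01 = 4.0

The lighter particle has larger velocity uncertainty because Δv ∝ 1/m.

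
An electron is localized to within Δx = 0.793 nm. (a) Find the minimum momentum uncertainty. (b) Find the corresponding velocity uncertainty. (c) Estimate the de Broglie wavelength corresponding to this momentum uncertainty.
(a) Δp_min = 6.649 × 10^-26 kg·m/s
(b) Δv_min = 72.993 km/s
(c) λ_dB = 9.965 nm

Step-by-step:

(a) From the uncertainty principle:
Δp_min = ℏ/(2Δx) = (1.055e-34 J·s)/(2 × 7.930e-10 m) = 6.649e-26 kg·m/s

(b) The velocity uncertainty:
Δv = Δp/m = (6.649e-26 kg·m/s)/(9.109e-31 kg) = 7.299e+04 m/s = 72.993 km/s

(c) The de Broglie wavelength for this momentum:
λ = h/p = (6.626e-34 J·s)/(6.649e-26 kg·m/s) = 9.965e-09 m = 9.965 nm

Note: The de Broglie wavelength is comparable to the localization size, as expected from wave-particle duality.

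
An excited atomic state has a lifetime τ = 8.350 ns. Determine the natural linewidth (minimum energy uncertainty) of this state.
39.414 neV

Using the energy-time uncertainty principle:
ΔEΔt ≥ ℏ/2

The lifetime τ represents the time uncertainty Δt.
The natural linewidth (minimum energy uncertainty) is:

ΔE = ℏ/(2τ)
ΔE = (1.055e-34 J·s) / (2 × 8.350e-09 s)
ΔE = 6.315e-27 J = 39.414 neV

This natural linewidth limits the precision of spectroscopic measurements.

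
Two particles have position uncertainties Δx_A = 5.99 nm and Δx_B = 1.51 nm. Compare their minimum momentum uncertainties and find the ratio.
Particle B has the larger minimum momentum uncertainty, by a factor of 3.97.

For each particle, the minimum momentum uncertainty is Δp_min = ℏ/(2Δx):

Particle A: Δp_A = ℏ/(2×5.990e-09 m) = 8.803e-27 kg·m/s
Particle B: Δp_B = ℏ/(2×1.510e-09 m) = 3.492e-26 kg·m/s

Ratio: Δp_B/Δp_A = 3.97

Since Δp_min ∝ 1/Δx, the particle with smaller position uncertainty (B) has larger momentum uncertainty.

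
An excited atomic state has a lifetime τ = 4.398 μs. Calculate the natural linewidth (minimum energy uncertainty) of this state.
74.831 peV

Using the energy-time uncertainty principle:
ΔEΔt ≥ ℏ/2

The lifetime τ represents the time uncertainty Δt.
The natural linewidth (minimum energy uncertainty) is:

ΔE = ℏ/(2τ)
ΔE = (1.055e-34 J·s) / (2 × 4.398e-06 s)
ΔE = 1.199e-29 J = 74.831 peV

This natural linewidth limits the precision of spectroscopic measurements.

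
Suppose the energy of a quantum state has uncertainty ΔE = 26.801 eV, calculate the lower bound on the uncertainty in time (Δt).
12.280 as

Using the energy-time uncertainty principle:
ΔEΔt ≥ ℏ/2

The minimum uncertainty in time is:
Δt_min = ℏ/(2ΔE)
Δt_min = (1.055e-34 J·s) / (2 × 4.294e-18 J)
Δt_min = 1.228e-17 s = 12.280 as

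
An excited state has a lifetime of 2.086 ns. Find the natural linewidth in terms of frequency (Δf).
38.148 MHz

Using the energy-time uncertainty principle and E = hf:
ΔEΔt ≥ ℏ/2
hΔf·Δt ≥ ℏ/2

The minimum frequency uncertainty is:
Δf = ℏ/(2hτ) = 1/(4πτ)
Δf = 1/(4π × 2.086e-09 s)
Δf = 3.815e+07 Hz = 38.148 MHz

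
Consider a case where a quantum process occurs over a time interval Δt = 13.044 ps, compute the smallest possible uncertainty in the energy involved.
25.230 μeV

Using the energy-time uncertainty principle:
ΔEΔt ≥ ℏ/2

The minimum uncertainty in energy is:
ΔE_min = ℏ/(2Δt)
ΔE_min = (1.055e-34 J·s) / (2 × 1.304e-11 s)
ΔE_min = 4.042e-24 J = 25.230 μeV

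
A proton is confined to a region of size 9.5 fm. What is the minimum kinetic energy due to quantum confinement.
57.479 keV

Using the uncertainty principle:

1. Position uncertainty: Δx ≈ 9.500e-15 m
2. Minimum momentum uncertainty: Δp = ℏ/(2Δx) = 5.550e-21 kg·m/s
3. Minimum kinetic energy:
   KE = (Δp)²/(2m) = (5.550e-21)²/(2 × 1.673e-27 kg)
   KE = 9.209e-15 J = 57.479 keV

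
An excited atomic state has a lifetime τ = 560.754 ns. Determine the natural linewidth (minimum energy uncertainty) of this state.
586.899 peV

Using the energy-time uncertainty principle:
ΔEΔt ≥ ℏ/2

The lifetime τ represents the time uncertainty Δt.
The natural linewidth (minimum energy uncertainty) is:

ΔE = ℏ/(2τ)
ΔE = (1.055e-34 J·s) / (2 × 5.608e-07 s)
ΔE = 9.403e-29 J = 586.899 peV

This natural linewidth limits the precision of spectroscopic measurements.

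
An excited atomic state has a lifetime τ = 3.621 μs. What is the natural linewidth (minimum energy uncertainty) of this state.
90.888 peV

Using the energy-time uncertainty principle:
ΔEΔt ≥ ℏ/2

The lifetime τ represents the time uncertainty Δt.
The natural linewidth (minimum energy uncertainty) is:

ΔE = ℏ/(2τ)
ΔE = (1.055e-34 J·s) / (2 × 3.621e-06 s)
ΔE = 1.456e-29 J = 90.888 peV

This natural linewidth limits the precision of spectroscopic measurements.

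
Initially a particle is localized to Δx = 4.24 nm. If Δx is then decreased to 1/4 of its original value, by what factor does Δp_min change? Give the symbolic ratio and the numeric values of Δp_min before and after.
Original Δp_min = 1.244 × 10^-26 kg·m/s; new Δp'_min = 4.974 × 10^-26 kg·m/s; ratio Δp'_min/Δp_min = 4.

From the uncertainty principle ΔxΔp ≥ ℏ/2, the minimum momentum uncertainty is Δp_min = ℏ/(2Δx).

Original (Δx = 4.24 nm = 4.240e-09 m):
Δp_min = (1.055e-34 J·s)/(2 × 4.240e-09 m) = 1.244e-26 kg·m/s

When Δx → (1/4)Δx:
Δp'_min = ℏ/(2 × (1/4)Δx) = 4 × ℏ/(2Δx) = 4 × Δp_min
Δp'_min = 4 × 1.244e-26 kg·m/s = 4.974e-26 kg·m/s

Since Δp_min ∝ 1/Δx, when Δx is decreased to 1/4 of its original value, Δp_min increases to 4 times its original value.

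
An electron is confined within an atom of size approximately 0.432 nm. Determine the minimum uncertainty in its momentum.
1.221 × 10^-25 kg·m/s

Using the Heisenberg uncertainty principle:
ΔxΔp ≥ ℏ/2

With Δx ≈ L = 4.320e-10 m (the confinement size):
Δp_min = ℏ/(2Δx)
Δp_min = (1.055e-34 J·s) / (2 × 4.320e-10 m)
Δp_min = 1.221e-25 kg·m/s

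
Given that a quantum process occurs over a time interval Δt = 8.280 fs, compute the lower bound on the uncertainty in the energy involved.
39.747 meV

Using the energy-time uncertainty principle:
ΔEΔt ≥ ℏ/2

The minimum uncertainty in energy is:
ΔE_min = ℏ/(2Δt)
ΔE_min = (1.055e-34 J·s) / (2 × 8.280e-15 s)
ΔE_min = 6.368e-21 J = 39.747 meV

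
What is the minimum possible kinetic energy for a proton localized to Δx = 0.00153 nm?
2.216 eV

Localizing a particle requires giving it sufficient momentum uncertainty:

1. From uncertainty principle: Δp ≥ ℏ/(2Δx)
   Δp_min = (1.055e-34 J·s) / (2 × 1.530e-12 m)
   Δp_min = 3.446e-23 kg·m/s

2. This momentum uncertainty corresponds to kinetic energy:
   KE ≈ (Δp)²/(2m) = (3.446e-23)²/(2 × 1.673e-27 kg)
   KE = 3.550e-19 J = 2.216 eV

Tighter localization requires more energy.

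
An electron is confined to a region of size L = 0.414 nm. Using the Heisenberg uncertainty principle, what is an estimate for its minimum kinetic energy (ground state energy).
55.573 meV

Using the uncertainty principle to estimate ground state energy:

1. The position uncertainty is approximately the confinement size:
   Δx ≈ L = 4.140e-10 m

2. From ΔxΔp ≥ ℏ/2, the minimum momentum uncertainty is:
   Δp ≈ ℏ/(2L) = 1.274e-25 kg·m/s

3. The kinetic energy is approximately:
   KE ≈ (Δp)²/(2m) = (1.274e-25)²/(2 × 9.109e-31 kg)
   KE ≈ 8.904e-21 J = 55.573 meV

This is an order-of-magnitude estimate of the ground state energy.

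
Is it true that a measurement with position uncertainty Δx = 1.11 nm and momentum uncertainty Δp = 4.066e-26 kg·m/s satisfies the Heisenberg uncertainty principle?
No, it violates the uncertainty principle (impossible measurement).

Calculate the product ΔxΔp:
ΔxΔp = (1.110e-09 m) × (4.066e-26 kg·m/s)
ΔxΔp = 4.513e-35 J·s

Compare to the minimum allowed value ℏ/2:
ℏ/2 = 5.273e-35 J·s

Since ΔxΔp = 4.513e-35 J·s < 5.273e-35 J·s = ℏ/2,
the measurement violates the uncertainty principle.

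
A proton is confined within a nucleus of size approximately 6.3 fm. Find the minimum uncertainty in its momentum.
8.370 × 10^-21 kg·m/s

Using the Heisenberg uncertainty principle:
ΔxΔp ≥ ℏ/2

With Δx ≈ L = 6.300e-15 m (the confinement size):
Δp_min = ℏ/(2Δx)
Δp_min = (1.055e-34 J·s) / (2 × 6.300e-15 m)
Δp_min = 8.370e-21 kg·m/s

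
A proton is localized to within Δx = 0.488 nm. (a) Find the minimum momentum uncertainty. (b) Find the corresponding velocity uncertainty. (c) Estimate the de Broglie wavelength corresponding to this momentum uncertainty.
(a) Δp_min = 1.081 × 10^-25 kg·m/s
(b) Δv_min = 64.599 m/s
(c) λ_dB = 6.132 nm

Step-by-step:

(a) From the uncertainty principle:
Δp_min = ℏ/(2Δx) = (1.055e-34 J·s)/(2 × 4.880e-10 m) = 1.081e-25 kg·m/s

(b) The velocity uncertainty:
Δv = Δp/m = (1.081e-25 kg·m/s)/(1.673e-27 kg) = 6.460e+01 m/s = 64.599 m/s

(c) The de Broglie wavelength for this momentum:
λ = h/p = (6.626e-34 J·s)/(1.081e-25 kg·m/s) = 6.132e-09 m = 6.132 nm

Note: The de Broglie wavelength is comparable to the localization size, as expected from wave-particle duality.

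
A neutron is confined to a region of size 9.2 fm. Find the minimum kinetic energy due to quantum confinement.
61.204 keV

Using the uncertainty principle:

1. Position uncertainty: Δx ≈ 9.200e-15 m
2. Minimum momentum uncertainty: Δp = ℏ/(2Δx) = 5.731e-21 kg·m/s
3. Minimum kinetic energy:
   KE = (Δp)²/(2m) = (5.731e-21)²/(2 × 1.675e-27 kg)
   KE = 9.806e-15 J = 61.204 keV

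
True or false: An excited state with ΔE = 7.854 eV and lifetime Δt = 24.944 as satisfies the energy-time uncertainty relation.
No, it violates the uncertainty relation.

Calculate the product ΔEΔt:
ΔE = 7.854 eV = 1.258e-18 J
ΔEΔt = (1.258e-18 J) × (2.494e-17 s)
ΔEΔt = 3.139e-35 J·s

Compare to the minimum allowed value ℏ/2:
ℏ/2 = 5.273e-35 J·s

Since ΔEΔt = 3.139e-35 J·s < 5.273e-35 J·s = ℏ/2,
this violates the uncertainty relation.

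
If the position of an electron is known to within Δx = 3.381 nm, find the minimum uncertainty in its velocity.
17.120 km/s

Using the Heisenberg uncertainty principle and Δp = mΔv:
ΔxΔp ≥ ℏ/2
Δx(mΔv) ≥ ℏ/2

The minimum uncertainty in velocity is:
Δv_min = ℏ/(2mΔx)
Δv_min = (1.055e-34 J·s) / (2 × 9.109e-31 kg × 3.381e-09 m)
Δv_min = 1.712e+04 m/s = 17.120 km/s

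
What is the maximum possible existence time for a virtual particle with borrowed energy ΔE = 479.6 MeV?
6.862 × 10^-25 s

Using the energy-time uncertainty principle:
ΔEΔt ≥ ℏ/2

For a virtual particle borrowing energy ΔE, the maximum lifetime is:
Δt_max = ℏ/(2ΔE)

Converting energy:
ΔE = 479.6 MeV = 7.684e-11 J

Δt_max = (1.055e-34 J·s) / (2 × 7.684e-11 J)
Δt_max = 6.862e-25 s = 6.862 × 10^-25 s

Virtual particles with higher borrowed energy exist for shorter times.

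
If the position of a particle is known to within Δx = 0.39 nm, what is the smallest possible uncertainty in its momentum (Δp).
1.352 × 10^-25 kg·m/s

Using the Heisenberg uncertainty principle:
ΔxΔp ≥ ℏ/2

The minimum uncertainty in momentum is:
Δp_min = ℏ/(2Δx)
Δp_min = (1.055e-34 J·s) / (2 × 3.900e-10 m)
Δp_min = 1.352e-25 kg·m/s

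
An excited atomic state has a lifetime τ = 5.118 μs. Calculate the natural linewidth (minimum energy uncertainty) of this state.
64.304 peV

Using the energy-time uncertainty principle:
ΔEΔt ≥ ℏ/2

The lifetime τ represents the time uncertainty Δt.
The natural linewidth (minimum energy uncertainty) is:

ΔE = ℏ/(2τ)
ΔE = (1.055e-34 J·s) / (2 × 5.118e-06 s)
ΔE = 1.030e-29 J = 64.304 peV

This natural linewidth limits the precision of spectroscopic measurements.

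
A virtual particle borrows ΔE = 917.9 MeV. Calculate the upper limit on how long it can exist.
3.585 × 10^-25 s

Using the energy-time uncertainty principle:
ΔEΔt ≥ ℏ/2

For a virtual particle borrowing energy ΔE, the maximum lifetime is:
Δt_max = ℏ/(2ΔE)

Converting energy:
ΔE = 917.9 MeV = 1.471e-10 J

Δt_max = (1.055e-34 J·s) / (2 × 1.471e-10 J)
Δt_max = 3.585e-25 s = 3.585 × 10^-25 s

Virtual particles with higher borrowed energy exist for shorter times.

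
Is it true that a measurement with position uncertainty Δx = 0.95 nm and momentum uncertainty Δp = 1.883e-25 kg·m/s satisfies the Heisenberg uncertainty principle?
Yes, it satisfies the uncertainty principle.

Calculate the product ΔxΔp:
ΔxΔp = (9.500e-10 m) × (1.883e-25 kg·m/s)
ΔxΔp = 1.789e-34 J·s

Compare to the minimum allowed value ℏ/2:
ℏ/2 = 5.273e-35 J·s

Since ΔxΔp = 1.789e-34 J·s ≥ 5.273e-35 J·s = ℏ/2,
the measurement satisfies the uncertainty principle.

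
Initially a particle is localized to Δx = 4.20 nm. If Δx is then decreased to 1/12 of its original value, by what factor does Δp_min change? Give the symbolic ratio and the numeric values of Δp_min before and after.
Original Δp_min = 1.255 × 10^-26 kg·m/s; new Δp'_min = 1.507 × 10^-25 kg·m/s; ratio Δp'_min/Δp_min = 12.

From the uncertainty principle ΔxΔp ≥ ℏ/2, the minimum momentum uncertainty is Δp_min = ℏ/(2Δx).

Original (Δx = 4.20 nm = 4.200e-09 m):
Δp_min = (1.055e-34 J·s)/(2 × 4.200e-09 m) = 1.255e-26 kg·m/s

When Δx → (1/12)Δx:
Δp'_min = ℏ/(2 × (1/12)Δx) = 12 × ℏ/(2Δx) = 12 × Δp_min
Δp'_min = 12 × 1.255e-26 kg·m/s = 1.507e-25 kg·m/s

Since Δp_min ∝ 1/Δx, when Δx is decreased to 1/12 of its original value, Δp_min increases to 12 times its original value.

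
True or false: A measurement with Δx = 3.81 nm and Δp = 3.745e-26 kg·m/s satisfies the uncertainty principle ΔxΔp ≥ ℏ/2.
Yes, it satisfies the uncertainty principle.

Calculate the product ΔxΔp:
ΔxΔp = (3.810e-09 m) × (3.745e-26 kg·m/s)
ΔxΔp = 1.427e-34 J·s

Compare to the minimum allowed value ℏ/2:
ℏ/2 = 5.273e-35 J·s

Since ΔxΔp = 1.427e-34 J·s ≥ 5.273e-35 J·s = ℏ/2,
the measurement satisfies the uncertainty principle.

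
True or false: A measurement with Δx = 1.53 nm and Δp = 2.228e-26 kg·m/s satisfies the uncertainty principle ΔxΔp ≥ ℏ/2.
No, it violates the uncertainty principle (impossible measurement).

Calculate the product ΔxΔp:
ΔxΔp = (1.530e-09 m) × (2.228e-26 kg·m/s)
ΔxΔp = 3.409e-35 J·s

Compare to the minimum allowed value ℏ/2:
ℏ/2 = 5.273e-35 J·s

Since ΔxΔp = 3.409e-35 J·s < 5.273e-35 J·s = ℏ/2,
the measurement violates the uncertainty principle.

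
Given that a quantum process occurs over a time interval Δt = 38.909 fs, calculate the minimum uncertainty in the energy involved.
8.458 meV

Using the energy-time uncertainty principle:
ΔEΔt ≥ ℏ/2

The minimum uncertainty in energy is:
ΔE_min = ℏ/(2Δt)
ΔE_min = (1.055e-34 J·s) / (2 × 3.891e-14 s)
ΔE_min = 1.355e-21 J = 8.458 meV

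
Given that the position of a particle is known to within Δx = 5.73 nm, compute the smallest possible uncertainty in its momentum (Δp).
9.202 × 10^-27 kg·m/s

Using the Heisenberg uncertainty principle:
ΔxΔp ≥ ℏ/2

The minimum uncertainty in momentum is:
Δp_min = ℏ/(2Δx)
Δp_min = (1.055e-34 J·s) / (2 × 5.730e-09 m)
Δp_min = 9.202e-27 kg·m/s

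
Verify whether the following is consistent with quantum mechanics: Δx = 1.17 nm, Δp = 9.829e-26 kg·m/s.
Yes, it satisfies the uncertainty principle.

Calculate the product ΔxΔp:
ΔxΔp = (1.170e-09 m) × (9.829e-26 kg·m/s)
ΔxΔp = 1.150e-34 J·s

Compare to the minimum allowed value ℏ/2:
ℏ/2 = 5.273e-35 J·s

Since ΔxΔp = 1.150e-34 J·s ≥ 5.273e-35 J·s = ℏ/2,
the measurement satisfies the uncertainty principle.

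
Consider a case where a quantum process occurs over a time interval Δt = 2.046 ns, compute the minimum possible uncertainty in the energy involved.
160.853 neV

Using the energy-time uncertainty principle:
ΔEΔt ≥ ℏ/2

The minimum uncertainty in energy is:
ΔE_min = ℏ/(2Δt)
ΔE_min = (1.055e-34 J·s) / (2 × 2.046e-09 s)
ΔE_min = 2.577e-26 J = 160.853 neV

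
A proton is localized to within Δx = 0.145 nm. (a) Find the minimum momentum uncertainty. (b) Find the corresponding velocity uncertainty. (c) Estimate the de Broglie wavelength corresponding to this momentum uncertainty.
(a) Δp_min = 3.636 × 10^-25 kg·m/s
(b) Δv_min = 217.410 m/s
(c) λ_dB = 1.822 nm

Step-by-step:

(a) From the uncertainty principle:
Δp_min = ℏ/(2Δx) = (1.055e-34 J·s)/(2 × 1.450e-10 m) = 3.636e-25 kg·m/s

(b) The velocity uncertainty:
Δv = Δp/m = (3.636e-25 kg·m/s)/(1.673e-27 kg) = 2.174e+02 m/s = 217.410 m/s

(c) The de Broglie wavelength for this momentum:
λ = h/p = (6.626e-34 J·s)/(3.636e-25 kg·m/s) = 1.822e-09 m = 1.822 nm

Note: The de Broglie wavelength is comparable to the localization size, as expected from wave-particle duality.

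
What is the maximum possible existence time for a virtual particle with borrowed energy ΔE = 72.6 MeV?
4.533 ys

Using the energy-time uncertainty principle:
ΔEΔt ≥ ℏ/2

For a virtual particle borrowing energy ΔE, the maximum lifetime is:
Δt_max = ℏ/(2ΔE)

Converting energy:
ΔE = 72.6 MeV = 1.163e-11 J

Δt_max = (1.055e-34 J·s) / (2 × 1.163e-11 J)
Δt_max = 4.533e-24 s = 4.533 ys

Virtual particles with higher borrowed energy exist for shorter times.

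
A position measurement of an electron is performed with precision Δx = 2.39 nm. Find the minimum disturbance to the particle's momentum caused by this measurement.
2.206 × 10^-26 kg·m/s

The uncertainty principle implies that measuring position disturbs momentum:
ΔxΔp ≥ ℏ/2

When we measure position with precision Δx, we necessarily introduce a momentum uncertainty:
Δp ≥ ℏ/(2Δx)
Δp_min = (1.055e-34 J·s) / (2 × 2.390e-09 m)
Δp_min = 2.206e-26 kg·m/s

The more precisely we measure position, the greater the momentum disturbance.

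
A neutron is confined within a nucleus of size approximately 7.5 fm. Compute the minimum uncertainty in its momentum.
7.030 × 10^-21 kg·m/s

Using the Heisenberg uncertainty principle:
ΔxΔp ≥ ℏ/2

With Δx ≈ L = 7.500e-15 m (the confinement size):
Δp_min = ℏ/(2Δx)
Δp_min = (1.055e-34 J·s) / (2 × 7.500e-15 m)
Δp_min = 7.030e-21 kg·m/s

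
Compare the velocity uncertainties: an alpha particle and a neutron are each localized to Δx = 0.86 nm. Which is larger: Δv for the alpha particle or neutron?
The neutron has the larger minimum velocity uncertainty, by a ratio of 4.0.

For both particles, Δp_min = ℏ/(2Δx) = 6.131e-26 kg·m/s (same for both).

The velocity uncertainty is Δv = Δp/m:
- alpha particle: Δv = 6.131e-26 / 6.645e-27 = 9.227e+00 m/s = 9.227 m/s
- neutron: Δv = 6.131e-26 / 1.675e-27 = 3.661e+01 m/s = 36.606 m/s

Ratio: 3.661e+01 / 9.227e+00 = 4.0

The lighter particle has larger velocity uncertainty because Δv ∝ 1/m.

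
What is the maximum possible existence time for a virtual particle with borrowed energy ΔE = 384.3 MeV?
8.564 × 10^-25 s

Using the energy-time uncertainty principle:
ΔEΔt ≥ ℏ/2

For a virtual particle borrowing energy ΔE, the maximum lifetime is:
Δt_max = ℏ/(2ΔE)

Converting energy:
ΔE = 384.3 MeV = 6.157e-11 J

Δt_max = (1.055e-34 J·s) / (2 × 6.157e-11 J)
Δt_max = 8.564e-25 s = 8.564 × 10^-25 s

Virtual particles with higher borrowed energy exist for shorter times.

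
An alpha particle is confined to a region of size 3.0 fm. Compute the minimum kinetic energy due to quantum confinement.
145.090 keV

Using the uncertainty principle:

1. Position uncertainty: Δx ≈ 3.000e-15 m
2. Minimum momentum uncertainty: Δp = ℏ/(2Δx) = 1.758e-20 kg·m/s
3. Minimum kinetic energy:
   KE = (Δp)²/(2m) = (1.758e-20)²/(2 × 6.645e-27 kg)
   KE = 2.325e-14 J = 145.090 keV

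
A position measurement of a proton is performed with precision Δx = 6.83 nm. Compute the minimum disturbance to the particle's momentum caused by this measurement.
7.720 × 10^-27 kg·m/s

The uncertainty principle implies that measuring position disturbs momentum:
ΔxΔp ≥ ℏ/2

When we measure position with precision Δx, we necessarily introduce a momentum uncertainty:
Δp ≥ ℏ/(2Δx)
Δp_min = (1.055e-34 J·s) / (2 × 6.830e-09 m)
Δp_min = 7.720e-27 kg·m/s

The more precisely we measure position, the greater the momentum disturbance.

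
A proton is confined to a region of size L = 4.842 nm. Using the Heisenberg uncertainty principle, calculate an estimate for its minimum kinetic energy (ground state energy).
221.261 neV

Using the uncertainty principle to estimate ground state energy:

1. The position uncertainty is approximately the confinement size:
   Δx ≈ L = 4.842e-09 m

2. From ΔxΔp ≥ ℏ/2, the minimum momentum uncertainty is:
   Δp ≈ ℏ/(2L) = 1.089e-26 kg·m/s

3. The kinetic energy is approximately:
   KE ≈ (Δp)²/(2m) = (1.089e-26)²/(2 × 1.673e-27 kg)
   KE ≈ 3.545e-26 J = 221.261 neV

This is an order-of-magnitude estimate of the ground state energy.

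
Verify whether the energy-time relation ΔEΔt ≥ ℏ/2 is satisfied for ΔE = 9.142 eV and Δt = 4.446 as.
No, it violates the uncertainty relation.

Calculate the product ΔEΔt:
ΔE = 9.142 eV = 1.465e-18 J
ΔEΔt = (1.465e-18 J) × (4.446e-18 s)
ΔEΔt = 6.512e-36 J·s

Compare to the minimum allowed value ℏ/2:
ℏ/2 = 5.273e-35 J·s

Since ΔEΔt = 6.512e-36 J·s < 5.273e-35 J·s = ℏ/2,
this violates the uncertainty relation.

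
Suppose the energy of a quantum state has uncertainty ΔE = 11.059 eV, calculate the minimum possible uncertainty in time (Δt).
29.759 as

Using the energy-time uncertainty principle:
ΔEΔt ≥ ℏ/2

The minimum uncertainty in time is:
Δt_min = ℏ/(2ΔE)
Δt_min = (1.055e-34 J·s) / (2 × 1.772e-18 J)
Δt_min = 2.976e-17 s = 29.759 as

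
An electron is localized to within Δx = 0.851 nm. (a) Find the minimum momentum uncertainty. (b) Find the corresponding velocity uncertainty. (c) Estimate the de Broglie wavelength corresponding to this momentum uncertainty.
(a) Δp_min = 6.196 × 10^-26 kg·m/s
(b) Δv_min = 68.019 km/s
(c) λ_dB = 10.694 nm

Step-by-step:

(a) From the uncertainty principle:
Δp_min = ℏ/(2Δx) = (1.055e-34 J·s)/(2 × 8.510e-10 m) = 6.196e-26 kg·m/s

(b) The velocity uncertainty:
Δv = Δp/m = (6.196e-26 kg·m/s)/(9.109e-31 kg) = 6.802e+04 m/s = 68.019 km/s

(c) The de Broglie wavelength for this momentum:
λ = h/p = (6.626e-34 J·s)/(6.196e-26 kg·m/s) = 1.069e-08 m = 10.694 nm

Note: The de Broglie wavelength is comparable to the localization size, as expected from wave-particle duality.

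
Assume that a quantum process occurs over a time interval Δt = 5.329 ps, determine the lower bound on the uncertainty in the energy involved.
61.758 μeV

Using the energy-time uncertainty principle:
ΔEΔt ≥ ℏ/2

The minimum uncertainty in energy is:
ΔE_min = ℏ/(2Δt)
ΔE_min = (1.055e-34 J·s) / (2 × 5.329e-12 s)
ΔE_min = 9.895e-24 J = 61.758 μeV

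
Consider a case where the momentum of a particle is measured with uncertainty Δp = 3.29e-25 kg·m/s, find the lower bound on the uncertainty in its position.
160.269 pm

Using the Heisenberg uncertainty principle:
ΔxΔp ≥ ℏ/2

The minimum uncertainty in position is:
Δx_min = ℏ/(2Δp)
Δx_min = (1.055e-34 J·s) / (2 × 3.290e-25 kg·m/s)
Δx_min = 1.603e-10 m = 160.269 pm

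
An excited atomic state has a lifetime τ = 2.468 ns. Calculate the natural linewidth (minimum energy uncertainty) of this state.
133.349 neV

Using the energy-time uncertainty principle:
ΔEΔt ≥ ℏ/2

The lifetime τ represents the time uncertainty Δt.
The natural linewidth (minimum energy uncertainty) is:

ΔE = ℏ/(2τ)
ΔE = (1.055e-34 J·s) / (2 × 2.468e-09 s)
ΔE = 2.136e-26 J = 133.349 neV

This natural linewidth limits the precision of spectroscopic measurements.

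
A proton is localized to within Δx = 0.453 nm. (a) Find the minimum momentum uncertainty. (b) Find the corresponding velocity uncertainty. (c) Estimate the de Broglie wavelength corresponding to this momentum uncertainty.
(a) Δp_min = 1.164 × 10^-25 kg·m/s
(b) Δv_min = 69.591 m/s
(c) λ_dB = 5.693 nm

Step-by-step:

(a) From the uncertainty principle:
Δp_min = ℏ/(2Δx) = (1.055e-34 J·s)/(2 × 4.530e-10 m) = 1.164e-25 kg·m/s

(b) The velocity uncertainty:
Δv = Δp/m = (1.164e-25 kg·m/s)/(1.673e-27 kg) = 6.959e+01 m/s = 69.591 m/s

(c) The de Broglie wavelength for this momentum:
λ = h/p = (6.626e-34 J·s)/(1.164e-25 kg·m/s) = 5.693e-09 m = 5.693 nm

Note: The de Broglie wavelength is comparable to the localization size, as expected from wave-particle duality.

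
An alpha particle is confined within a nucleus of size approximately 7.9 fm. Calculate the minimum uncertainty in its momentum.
6.675 × 10^-21 kg·m/s

Using the Heisenberg uncertainty principle:
ΔxΔp ≥ ℏ/2

With Δx ≈ L = 7.900e-15 m (the confinement size):
Δp_min = ℏ/(2Δx)
Δp_min = (1.055e-34 J·s) / (2 × 7.900e-15 m)
Δp_min = 6.675e-21 kg·m/s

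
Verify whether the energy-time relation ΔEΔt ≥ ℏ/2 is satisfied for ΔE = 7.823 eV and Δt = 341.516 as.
Yes, it satisfies the uncertainty relation.

Calculate the product ΔEΔt:
ΔE = 7.823 eV = 1.253e-18 J
ΔEΔt = (1.253e-18 J) × (3.415e-16 s)
ΔEΔt = 4.281e-34 J·s

Compare to the minimum allowed value ℏ/2:
ℏ/2 = 5.273e-35 J·s

Since ΔEΔt = 4.281e-34 J·s ≥ 5.273e-35 J·s = ℏ/2,
this satisfies the uncertainty relation.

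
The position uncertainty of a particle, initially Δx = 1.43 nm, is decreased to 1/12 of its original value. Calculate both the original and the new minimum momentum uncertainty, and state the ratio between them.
Original Δp_min = 3.687 × 10^-26 kg·m/s; new Δp'_min = 4.425 × 10^-25 kg·m/s; ratio Δp'_min/Δp_min = 12.

From the uncertainty principle ΔxΔp ≥ ℏ/2, the minimum momentum uncertainty is Δp_min = ℏ/(2Δx).

Original (Δx = 1.43 nm = 1.430e-09 m):
Δp_min = (1.055e-34 J·s)/(2 × 1.430e-09 m) = 3.687e-26 kg·m/s

When Δx → (1/12)Δx:
Δp'_min = ℏ/(2 × (1/12)Δx) = 12 × ℏ/(2Δx) = 12 × Δp_min
Δp'_min = 12 × 3.687e-26 kg·m/s = 4.425e-25 kg·m/s

Since Δp_min ∝ 1/Δx, when Δx is decreased to 1/12 of its original value, Δp_min increases to 12 times its original value.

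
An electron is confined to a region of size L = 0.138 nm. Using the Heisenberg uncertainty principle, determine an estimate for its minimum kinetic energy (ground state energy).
500.155 meV

Using the uncertainty principle to estimate ground state energy:

1. The position uncertainty is approximately the confinement size:
   Δx ≈ L = 1.380e-10 m

2. From ΔxΔp ≥ ℏ/2, the minimum momentum uncertainty is:
   Δp ≈ ℏ/(2L) = 3.821e-25 kg·m/s

3. The kinetic energy is approximately:
   KE ≈ (Δp)²/(2m) = (3.821e-25)²/(2 × 9.109e-31 kg)
   KE ≈ 8.013e-20 J = 500.155 meV

This is an order-of-magnitude estimate of the ground state energy.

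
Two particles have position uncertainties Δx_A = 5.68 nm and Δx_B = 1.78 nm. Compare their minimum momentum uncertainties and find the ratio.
Particle B has the larger minimum momentum uncertainty, by a factor of 3.19.

For each particle, the minimum momentum uncertainty is Δp_min = ℏ/(2Δx):

Particle A: Δp_A = ℏ/(2×5.680e-09 m) = 9.283e-27 kg·m/s
Particle B: Δp_B = ℏ/(2×1.780e-09 m) = 2.962e-26 kg·m/s

Ratio: Δp_B/Δp_A = 3.19

Since Δp_min ∝ 1/Δx, the particle with smaller position uncertainty (B) has larger momentum uncertainty.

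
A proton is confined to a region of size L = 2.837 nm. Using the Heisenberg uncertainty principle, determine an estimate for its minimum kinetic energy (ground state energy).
644.519 neV

Using the uncertainty principle to estimate ground state energy:

1. The position uncertainty is approximately the confinement size:
   Δx ≈ L = 2.837e-09 m

2. From ΔxΔp ≥ ℏ/2, the minimum momentum uncertainty is:
   Δp ≈ ℏ/(2L) = 1.859e-26 kg·m/s

3. The kinetic energy is approximately:
   KE ≈ (Δp)²/(2m) = (1.859e-26)²/(2 × 1.673e-27 kg)
   KE ≈ 1.033e-25 J = 644.519 neV

This is an order-of-magnitude estimate of the ground state energy.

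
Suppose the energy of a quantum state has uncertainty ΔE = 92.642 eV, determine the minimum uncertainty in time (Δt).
3.552 as

Using the energy-time uncertainty principle:
ΔEΔt ≥ ℏ/2

The minimum uncertainty in time is:
Δt_min = ℏ/(2ΔE)
Δt_min = (1.055e-34 J·s) / (2 × 1.484e-17 J)
Δt_min = 3.552e-18 s = 3.552 as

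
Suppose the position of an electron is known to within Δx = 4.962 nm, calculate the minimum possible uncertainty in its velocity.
11.665 km/s

Using the Heisenberg uncertainty principle and Δp = mΔv:
ΔxΔp ≥ ℏ/2
Δx(mΔv) ≥ ℏ/2

The minimum uncertainty in velocity is:
Δv_min = ℏ/(2mΔx)
Δv_min = (1.055e-34 J·s) / (2 × 9.109e-31 kg × 4.962e-09 m)
Δv_min = 1.167e+04 m/s = 11.665 km/s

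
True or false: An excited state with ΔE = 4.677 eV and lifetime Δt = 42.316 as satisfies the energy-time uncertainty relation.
No, it violates the uncertainty relation.

Calculate the product ΔEΔt:
ΔE = 4.677 eV = 7.493e-19 J
ΔEΔt = (7.493e-19 J) × (4.232e-17 s)
ΔEΔt = 3.171e-35 J·s

Compare to the minimum allowed value ℏ/2:
ℏ/2 = 5.273e-35 J·s

Since ΔEΔt = 3.171e-35 J·s < 5.273e-35 J·s = ℏ/2,
this violates the uncertainty relation.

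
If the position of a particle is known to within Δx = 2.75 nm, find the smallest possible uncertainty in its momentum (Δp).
1.917 × 10^-26 kg·m/s

Using the Heisenberg uncertainty principle:
ΔxΔp ≥ ℏ/2

The minimum uncertainty in momentum is:
Δp_min = ℏ/(2Δx)
Δp_min = (1.055e-34 J·s) / (2 × 2.750e-09 m)
Δp_min = 1.917e-26 kg·m/s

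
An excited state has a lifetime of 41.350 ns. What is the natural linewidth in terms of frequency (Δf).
1.924 MHz

Using the energy-time uncertainty principle and E = hf:
ΔEΔt ≥ ℏ/2
hΔf·Δt ≥ ℏ/2

The minimum frequency uncertainty is:
Δf = ℏ/(2hτ) = 1/(4πτ)
Δf = 1/(4π × 4.135e-08 s)
Δf = 1.924e+06 Hz = 1.924 MHz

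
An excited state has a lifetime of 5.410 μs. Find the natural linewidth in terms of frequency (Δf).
14.709 kHz

Using the energy-time uncertainty principle and E = hf:
ΔEΔt ≥ ℏ/2
hΔf·Δt ≥ ℏ/2

The minimum frequency uncertainty is:
Δf = ℏ/(2hτ) = 1/(4πτ)
Δf = 1/(4π × 5.410e-06 s)
Δf = 1.471e+04 Hz = 14.709 kHz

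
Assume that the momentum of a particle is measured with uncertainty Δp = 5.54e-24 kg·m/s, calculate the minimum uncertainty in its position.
9.518 pm

Using the Heisenberg uncertainty principle:
ΔxΔp ≥ ℏ/2

The minimum uncertainty in position is:
Δx_min = ℏ/(2Δp)
Δx_min = (1.055e-34 J·s) / (2 × 5.540e-24 kg·m/s)
Δx_min = 9.518e-12 m = 9.518 pm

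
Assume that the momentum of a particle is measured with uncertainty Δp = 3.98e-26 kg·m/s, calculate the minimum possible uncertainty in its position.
1.325 nm

Using the Heisenberg uncertainty principle:
ΔxΔp ≥ ℏ/2

The minimum uncertainty in position is:
Δx_min = ℏ/(2Δp)
Δx_min = (1.055e-34 J·s) / (2 × 3.980e-26 kg·m/s)
Δx_min = 1.325e-09 m = 1.325 nm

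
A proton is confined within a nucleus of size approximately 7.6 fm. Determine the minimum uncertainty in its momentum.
6.938 × 10^-21 kg·m/s

Using the Heisenberg uncertainty principle:
ΔxΔp ≥ ℏ/2

With Δx ≈ L = 7.600e-15 m (the confinement size):
Δp_min = ℏ/(2Δx)
Δp_min = (1.055e-34 J·s) / (2 × 7.600e-15 m)
Δp_min = 6.938e-21 kg·m/s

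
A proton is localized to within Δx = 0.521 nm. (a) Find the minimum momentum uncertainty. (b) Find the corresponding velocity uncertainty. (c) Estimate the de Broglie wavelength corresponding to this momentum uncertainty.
(a) Δp_min = 1.012 × 10^-25 kg·m/s
(b) Δv_min = 60.508 m/s
(c) λ_dB = 6.547 nm

Step-by-step:

(a) From the uncertainty principle:
Δp_min = ℏ/(2Δx) = (1.055e-34 J·s)/(2 × 5.210e-10 m) = 1.012e-25 kg·m/s

(b) The velocity uncertainty:
Δv = Δp/m = (1.012e-25 kg·m/s)/(1.673e-27 kg) = 6.051e+01 m/s = 60.508 m/s

(c) The de Broglie wavelength for this momentum:
λ = h/p = (6.626e-34 J·s)/(1.012e-25 kg·m/s) = 6.547e-09 m = 6.547 nm

Note: The de Broglie wavelength is comparable to the localization size, as expected from wave-particle duality.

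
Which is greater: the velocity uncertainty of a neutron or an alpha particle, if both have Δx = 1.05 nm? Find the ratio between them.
The neutron has the larger minimum velocity uncertainty, by a ratio of 4.0.

For both particles, Δp_min = ℏ/(2Δx) = 5.022e-26 kg·m/s (same for both).

The velocity uncertainty is Δv = Δp/m:
- neutron: Δv = 5.022e-26 / 1.675e-27 = 2.998e+01 m/s = 29.982 m/s
- alpha particle: Δv = 5.022e-26 / 6.645e-27 = 7.558e+00 m/s = 7.558 m/s

Ratio: 2.998e+01 / 7.558e+00 = 4.0

The lighter particle has larger velocity uncertainty because Δv ∝ 1/m.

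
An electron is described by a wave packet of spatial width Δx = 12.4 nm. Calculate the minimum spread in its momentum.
4.252 × 10^-27 kg·m/s

For a wave packet, the spatial width Δx and momentum spread Δp are related by the uncertainty principle:
ΔxΔp ≥ ℏ/2

The minimum momentum spread is:
Δp_min = ℏ/(2Δx)
Δp_min = (1.055e-34 J·s) / (2 × 1.240e-08 m)
Δp_min = 4.252e-27 kg·m/s

A wave packet cannot have both a well-defined position and well-defined momentum.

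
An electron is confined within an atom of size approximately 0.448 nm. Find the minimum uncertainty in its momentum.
1.177 × 10^-25 kg·m/s

Using the Heisenberg uncertainty principle:
ΔxΔp ≥ ℏ/2

With Δx ≈ L = 4.480e-10 m (the confinement size):
Δp_min = ℏ/(2Δx)
Δp_min = (1.055e-34 J·s) / (2 × 4.480e-10 m)
Δp_min = 1.177e-25 kg·m/s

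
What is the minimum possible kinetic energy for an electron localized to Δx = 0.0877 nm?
1.238 eV

Localizing a particle requires giving it sufficient momentum uncertainty:

1. From uncertainty principle: Δp ≥ ℏ/(2Δx)
   Δp_min = (1.055e-34 J·s) / (2 × 8.770e-11 m)
   Δp_min = 6.012e-25 kg·m/s

2. This momentum uncertainty corresponds to kinetic energy:
   KE ≈ (Δp)²/(2m) = (6.012e-25)²/(2 × 9.109e-31 kg)
   KE = 1.984e-19 J = 1.238 eV

Tighter localization requires more energy.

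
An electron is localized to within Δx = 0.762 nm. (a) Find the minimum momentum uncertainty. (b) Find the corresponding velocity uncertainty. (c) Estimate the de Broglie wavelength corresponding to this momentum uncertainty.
(a) Δp_min = 6.920 × 10^-26 kg·m/s
(b) Δv_min = 75.963 km/s
(c) λ_dB = 9.576 nm

Step-by-step:

(a) From the uncertainty principle:
Δp_min = ℏ/(2Δx) = (1.055e-34 J·s)/(2 × 7.620e-10 m) = 6.920e-26 kg·m/s

(b) The velocity uncertainty:
Δv = Δp/m = (6.920e-26 kg·m/s)/(9.109e-31 kg) = 7.596e+04 m/s = 75.963 km/s

(c) The de Broglie wavelength for this momentum:
λ = h/p = (6.626e-34 J·s)/(6.920e-26 kg·m/s) = 9.576e-09 m = 9.576 nm

Note: The de Broglie wavelength is comparable to the localization size, as expected from wave-particle duality.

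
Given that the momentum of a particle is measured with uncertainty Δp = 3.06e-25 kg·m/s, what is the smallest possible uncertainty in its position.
172.316 pm

Using the Heisenberg uncertainty principle:
ΔxΔp ≥ ℏ/2

The minimum uncertainty in position is:
Δx_min = ℏ/(2Δp)
Δx_min = (1.055e-34 J·s) / (2 × 3.060e-25 kg·m/s)
Δx_min = 1.723e-10 m = 172.316 pm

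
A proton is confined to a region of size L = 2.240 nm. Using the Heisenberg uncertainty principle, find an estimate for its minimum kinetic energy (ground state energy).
1.034 μeV

Using the uncertainty principle to estimate ground state energy:

1. The position uncertainty is approximately the confinement size:
   Δx ≈ L = 2.240e-09 m

2. From ΔxΔp ≥ ℏ/2, the minimum momentum uncertainty is:
   Δp ≈ ℏ/(2L) = 2.354e-26 kg·m/s

3. The kinetic energy is approximately:
   KE ≈ (Δp)²/(2m) = (2.354e-26)²/(2 × 1.673e-27 kg)
   KE ≈ 1.656e-25 J = 1.034 μeV

This is an order-of-magnitude estimate of the ground state energy.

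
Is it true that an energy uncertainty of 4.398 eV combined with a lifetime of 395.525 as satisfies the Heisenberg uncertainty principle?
Yes, it satisfies the uncertainty relation.

Calculate the product ΔEΔt:
ΔE = 4.398 eV = 7.046e-19 J
ΔEΔt = (7.046e-19 J) × (3.955e-16 s)
ΔEΔt = 2.787e-34 J·s

Compare to the minimum allowed value ℏ/2:
ℏ/2 = 5.273e-35 J·s

Since ΔEΔt = 2.787e-34 J·s ≥ 5.273e-35 J·s = ℏ/2,
this satisfies the uncertainty relation.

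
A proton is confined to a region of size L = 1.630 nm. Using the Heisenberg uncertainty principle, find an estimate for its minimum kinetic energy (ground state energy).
1.952 μeV

Using the uncertainty principle to estimate ground state energy:

1. The position uncertainty is approximately the confinement size:
   Δx ≈ L = 1.630e-09 m

2. From ΔxΔp ≥ ℏ/2, the minimum momentum uncertainty is:
   Δp ≈ ℏ/(2L) = 3.235e-26 kg·m/s

3. The kinetic energy is approximately:
   KE ≈ (Δp)²/(2m) = (3.235e-26)²/(2 × 1.673e-27 kg)
   KE ≈ 3.128e-25 J = 1.952 μeV

This is an order-of-magnitude estimate of the ground state energy.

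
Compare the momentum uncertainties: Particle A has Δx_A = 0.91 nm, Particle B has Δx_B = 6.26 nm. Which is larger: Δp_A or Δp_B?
Particle A has the larger minimum momentum uncertainty, by a factor of 6.88.

For each particle, the minimum momentum uncertainty is Δp_min = ℏ/(2Δx):

Particle A: Δp_A = ℏ/(2×9.100e-10 m) = 5.794e-26 kg·m/s
Particle B: Δp_B = ℏ/(2×6.260e-09 m) = 8.423e-27 kg·m/s

Ratio: Δp_A/Δp_B = 6.88

Since Δp_min ∝ 1/Δx, the particle with smaller position uncertainty (A) has larger momentum uncertainty.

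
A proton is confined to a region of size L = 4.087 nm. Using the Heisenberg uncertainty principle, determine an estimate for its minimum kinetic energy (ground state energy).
310.560 neV

Using the uncertainty principle to estimate ground state energy:

1. The position uncertainty is approximately the confinement size:
   Δx ≈ L = 4.087e-09 m

2. From ΔxΔp ≥ ℏ/2, the minimum momentum uncertainty is:
   Δp ≈ ℏ/(2L) = 1.290e-26 kg·m/s

3. The kinetic energy is approximately:
   KE ≈ (Δp)²/(2m) = (1.290e-26)²/(2 × 1.673e-27 kg)
   KE ≈ 4.976e-26 J = 310.560 neV

This is an order-of-magnitude estimate of the ground state energy.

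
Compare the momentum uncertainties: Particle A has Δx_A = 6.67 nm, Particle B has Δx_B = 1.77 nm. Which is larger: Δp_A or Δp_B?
Particle B has the larger minimum momentum uncertainty, by a factor of 3.77.

For each particle, the minimum momentum uncertainty is Δp_min = ℏ/(2Δx):

Particle A: Δp_A = ℏ/(2×6.670e-09 m) = 7.905e-27 kg·m/s
Particle B: Δp_B = ℏ/(2×1.770e-09 m) = 2.979e-26 kg·m/s

Ratio: Δp_B/Δp_A = 3.77

Since Δp_min ∝ 1/Δx, the particle with smaller position uncertainty (B) has larger momentum uncertainty.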